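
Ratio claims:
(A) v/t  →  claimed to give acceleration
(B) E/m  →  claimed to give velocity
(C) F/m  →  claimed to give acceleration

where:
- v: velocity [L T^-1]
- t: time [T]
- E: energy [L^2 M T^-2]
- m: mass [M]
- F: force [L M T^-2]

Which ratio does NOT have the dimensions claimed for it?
(B) E/m does not give velocity

(A) v/t: [L T^-2] = acceleration [L T^-2] ✓
(B) E/m: [L^2 T^-2] ≠ velocity [L T^-1] ✗
(C) F/m: [L T^-2] = acceleration [L T^-2] ✓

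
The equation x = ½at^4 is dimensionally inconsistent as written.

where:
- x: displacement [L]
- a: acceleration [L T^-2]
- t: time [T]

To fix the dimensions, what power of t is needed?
The exponent of t should be 2: x = ½at^2

The LHS x has dimensions [L]; t has dimensions [T].
As written, the RHS ½at^4 (exponent 4 on t) has dimensions [L T^2], which does not match.
With exponent 2, the RHS ½at^2 has dimensions [L], matching the LHS.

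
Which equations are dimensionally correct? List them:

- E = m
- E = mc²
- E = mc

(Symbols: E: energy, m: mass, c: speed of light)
Dimensionally correct: E = mc²
Dimensionally incorrect: E = m, E = mc
Ordered (correct first, then incorrect): E = mc², E = m, E = mc

- E = m: LHS [L^2 M T^-2], RHS [M] → incorrect ✗
- E = mc²: LHS [L^2 M T^-2], RHS [L^2 M T^-2] → correct ✓
- E = mc: LHS [L^2 M T^-2], RHS [L M T^-1] → incorrect ✗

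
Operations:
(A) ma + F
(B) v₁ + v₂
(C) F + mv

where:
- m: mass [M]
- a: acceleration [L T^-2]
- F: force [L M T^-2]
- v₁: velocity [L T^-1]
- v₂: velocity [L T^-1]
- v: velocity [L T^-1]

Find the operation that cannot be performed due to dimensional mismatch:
(C) F + mv

(A) ma + F: ma [L M T^-2] and F [L M T^-2] — same dimensions ✓
(B) v₁ + v₂: v₁ [L T^-1] and v₂ [L T^-1] — same dimensions ✓
(C) F + mv: F [L M T^-2] and mv [L M T^-1] — different dimensions cannot be added/subtracted ✗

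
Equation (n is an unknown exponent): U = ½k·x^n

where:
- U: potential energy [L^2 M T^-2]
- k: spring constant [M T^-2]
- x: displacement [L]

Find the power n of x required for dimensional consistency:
n = 2

U has dimensions [L^2 M T^-2]; x has dimensions [L].
The rest of the RHS has dimensions [M T^-2], so x^n must supply [L^2].
With n = 2: ½k·x^2 has dimensions [L^2 M T^-2], matching the LHS ✓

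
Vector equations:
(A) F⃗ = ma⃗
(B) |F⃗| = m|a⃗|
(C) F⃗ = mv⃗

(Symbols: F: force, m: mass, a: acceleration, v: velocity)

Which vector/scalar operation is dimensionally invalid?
(C) F⃗ = mv⃗

(A) F⃗ = ma⃗: LHS [L M T^-2], RHS [L M T^-2] ✓ — Force and acceleration are vectors, mass is a scalar
(B) |F⃗| = m|a⃗|: LHS [L M T^-2], RHS [L M T^-2] ✓ — magnitudes of vectors are scalars
(C) F⃗ = mv⃗: LHS [L M T^-2], RHS [L M T^-1] ✗ — mass times velocity is momentum, not force; should be ma⃗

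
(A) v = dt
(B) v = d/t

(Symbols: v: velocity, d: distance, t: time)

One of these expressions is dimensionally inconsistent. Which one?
(A)

(A) v = dt: LHS [L T^-1], RHS [L T] ✗
(B) v = d/t: LHS [L T^-1], RHS [L T^-1] ✓

Expression (A) v = dt is dimensionally incorrect.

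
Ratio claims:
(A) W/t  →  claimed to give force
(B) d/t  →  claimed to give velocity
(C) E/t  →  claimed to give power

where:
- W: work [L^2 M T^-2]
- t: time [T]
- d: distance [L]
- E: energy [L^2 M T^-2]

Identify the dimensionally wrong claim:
(A) W/t does not give force

(A) W/t: [L^2 M T^-3] ≠ force [L M T^-2] ✗
(B) d/t: [L T^-1] = velocity [L T^-1] ✓
(C) E/t: [L^2 M T^-3] = power [L^2 M T^-3] ✓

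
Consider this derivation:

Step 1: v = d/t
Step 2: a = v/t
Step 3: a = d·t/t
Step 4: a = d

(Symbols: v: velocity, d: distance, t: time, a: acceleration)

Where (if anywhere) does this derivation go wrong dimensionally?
Step 3

Step 1: v = d/t → LHS [L T^-1], RHS [L T^-1] ✓
Step 2: a = v/t → LHS [L T^-2], RHS [L T^-2] ✓
Step 3: a = d·t/t → LHS [L T^-2], RHS [L] ✗

The first dimensional inconsistency appears in step 3: a = d·t/t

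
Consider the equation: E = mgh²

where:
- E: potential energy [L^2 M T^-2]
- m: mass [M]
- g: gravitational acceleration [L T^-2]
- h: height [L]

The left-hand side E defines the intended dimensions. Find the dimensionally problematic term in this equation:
The right-hand side term mgh²

E has dimensions [L^2 M T^-2], but mgh² has dimensions [L^3 M T^-2], so the term mgh² is dimensionally wrong for E.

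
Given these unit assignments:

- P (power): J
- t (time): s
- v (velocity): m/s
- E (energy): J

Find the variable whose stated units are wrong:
P

The variable P (power) should have units W, not J.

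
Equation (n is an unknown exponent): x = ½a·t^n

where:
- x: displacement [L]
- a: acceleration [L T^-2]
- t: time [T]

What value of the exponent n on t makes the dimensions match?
n = 2

x has dimensions [L]; t has dimensions [T].
The rest of the RHS has dimensions [L T^-2], so t^n must supply [T^2].
With n = 2: ½a·t^2 has dimensions [L], matching the LHS ✓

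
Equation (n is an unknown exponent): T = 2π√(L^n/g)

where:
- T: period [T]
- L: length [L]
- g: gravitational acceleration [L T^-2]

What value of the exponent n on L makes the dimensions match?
n = 1

T has dimensions [T]; L has dimensions [L].
With n = 1: 2π√(L^1/g) has dimensions [T], matching the LHS ✓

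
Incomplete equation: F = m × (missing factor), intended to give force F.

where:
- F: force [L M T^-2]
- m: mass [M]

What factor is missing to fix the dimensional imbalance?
a (acceleration), dimensions [L T^-2]

F has dimensions [L M T^-2] and m has dimensions [M].
The missing factor must have dimensions [L M T^-2] / [M] = [L T^-2], i.e. acceleration (a).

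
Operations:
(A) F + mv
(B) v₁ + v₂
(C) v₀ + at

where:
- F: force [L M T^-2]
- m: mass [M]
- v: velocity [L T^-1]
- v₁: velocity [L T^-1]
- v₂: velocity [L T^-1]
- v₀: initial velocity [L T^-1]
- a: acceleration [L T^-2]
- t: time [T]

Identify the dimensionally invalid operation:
(A) F + mv

(A) F + mv: F [L M T^-2] and mv [L M T^-1] — different dimensions cannot be added/subtracted ✗
(B) v₁ + v₂: v₁ [L T^-1] and v₂ [L T^-1] — same dimensions ✓
(C) v₀ + at: v₀ [L T^-1] and at [L T^-1] — same dimensions ✓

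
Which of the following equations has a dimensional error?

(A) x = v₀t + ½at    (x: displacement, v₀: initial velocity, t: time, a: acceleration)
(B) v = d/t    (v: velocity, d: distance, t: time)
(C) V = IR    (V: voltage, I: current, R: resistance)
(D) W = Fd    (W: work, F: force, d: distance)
(A) x = v₀t + ½at

The equation (A) x = v₀t + ½at is dimensionally incorrect.

LHS (x): [L]
RHS terms:
  - v₀t: [L] ✓
  - ½at: [L T^-1] ✗ (does not match LHS)

The dimensions do not match. The other three equations balance.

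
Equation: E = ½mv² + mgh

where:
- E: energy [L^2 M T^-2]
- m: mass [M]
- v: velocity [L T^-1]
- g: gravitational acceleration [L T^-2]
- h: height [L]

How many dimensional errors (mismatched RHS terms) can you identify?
0

LHS E: [L^2 M T^-2]
- ½mv²: [L^2 M T^-2] ✓
- mgh: [L^2 M T^-2] ✓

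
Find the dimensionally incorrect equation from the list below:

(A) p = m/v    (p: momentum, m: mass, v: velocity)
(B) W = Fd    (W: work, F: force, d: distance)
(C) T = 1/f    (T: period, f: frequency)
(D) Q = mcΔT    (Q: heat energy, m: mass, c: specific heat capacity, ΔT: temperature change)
(A) p = m/v

The equation (A) p = m/v is dimensionally incorrect.

LHS (p): [L M T^-1]
RHS (m/v): [L^-1 M T] ✗

The dimensions do not match. The other three equations balance.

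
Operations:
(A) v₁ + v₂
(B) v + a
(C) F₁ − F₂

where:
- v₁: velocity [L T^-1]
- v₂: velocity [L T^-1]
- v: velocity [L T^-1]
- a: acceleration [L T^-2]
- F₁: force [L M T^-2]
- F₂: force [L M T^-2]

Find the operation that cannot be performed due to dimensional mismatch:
(B) v + a

(A) v₁ + v₂: v₁ [L T^-1] and v₂ [L T^-1] — same dimensions ✓
(B) v + a: v [L T^-1] and a [L T^-2] — different dimensions cannot be added/subtracted ✗
(C) F₁ − F₂: F₁ [L M T^-2] and F₂ [L M T^-2] — same dimensions ✓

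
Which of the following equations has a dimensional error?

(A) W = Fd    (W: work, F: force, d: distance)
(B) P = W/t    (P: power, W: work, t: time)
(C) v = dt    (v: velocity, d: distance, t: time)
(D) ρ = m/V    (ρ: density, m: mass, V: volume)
(C) v = dt

The equation (C) v = dt is dimensionally incorrect.

LHS (v): [L T^-1]
RHS (dt): [L T] ✗

The dimensions do not match. The other three equations balance.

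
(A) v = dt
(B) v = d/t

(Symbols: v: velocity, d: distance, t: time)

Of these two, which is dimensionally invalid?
(A)

(A) v = dt: LHS [L T^-1], RHS [L T] ✗
(B) v = d/t: LHS [L T^-1], RHS [L T^-1] ✓

Expression (A) v = dt is dimensionally incorrect.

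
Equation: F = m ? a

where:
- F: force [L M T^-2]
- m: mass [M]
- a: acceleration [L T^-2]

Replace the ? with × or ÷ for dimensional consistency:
multiplication (×): F = m × a

F [L M T^-2]; m [M]; a [L T^-2].
m × a → [L M T^-2] ✓
m ÷ a → [L^-1 M T^2] ✗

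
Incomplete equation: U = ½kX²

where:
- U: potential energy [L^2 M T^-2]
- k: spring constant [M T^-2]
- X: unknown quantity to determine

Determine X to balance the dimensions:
X = x (displacement), dimensions [L]

U has dimensions [L^2 M T^-2]; the rest of the RHS (½k) has dimensions [M T^-2].
So X² must have dimensions [L^2], i.e. X has dimensions [L] — X = x (displacement).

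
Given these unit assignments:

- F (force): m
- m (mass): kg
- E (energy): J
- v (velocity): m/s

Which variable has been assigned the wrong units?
F

The variable F (force) should have units N, not m.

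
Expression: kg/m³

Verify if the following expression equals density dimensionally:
Yes

The expression kg/m³ has dimensions [L^-3 M], which is exactly density [L^-3 M].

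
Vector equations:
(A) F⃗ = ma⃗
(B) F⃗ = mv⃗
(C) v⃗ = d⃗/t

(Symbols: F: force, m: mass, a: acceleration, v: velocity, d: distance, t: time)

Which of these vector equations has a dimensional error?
(B) F⃗ = mv⃗

(A) F⃗ = ma⃗: LHS [L M T^-2], RHS [L M T^-2] ✓ — Force and acceleration are vectors, mass is a scalar
(B) F⃗ = mv⃗: LHS [L M T^-2], RHS [L M T^-1] ✗ — mass times velocity is momentum, not force; should be ma⃗
(C) v⃗ = d⃗/t: LHS [L T^-1], RHS [L T^-1] ✓ — displacement (vector) divided by time (scalar)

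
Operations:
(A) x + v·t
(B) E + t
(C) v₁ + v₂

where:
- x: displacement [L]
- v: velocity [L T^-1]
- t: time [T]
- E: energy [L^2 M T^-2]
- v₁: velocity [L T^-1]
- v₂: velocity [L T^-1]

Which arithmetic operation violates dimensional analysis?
(B) E + t

(A) x + v·t: x [L] and v·t [L] — same dimensions ✓
(B) E + t: E [L^2 M T^-2] and t [T] — different dimensions cannot be added/subtracted ✗
(C) v₁ + v₂: v₁ [L T^-1] and v₂ [L T^-1] — same dimensions ✓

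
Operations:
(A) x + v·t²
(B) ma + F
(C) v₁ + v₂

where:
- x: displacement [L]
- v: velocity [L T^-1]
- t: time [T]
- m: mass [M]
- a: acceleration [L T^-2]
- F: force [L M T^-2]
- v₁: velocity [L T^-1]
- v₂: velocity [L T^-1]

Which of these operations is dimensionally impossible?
(A) x + v·t²

(A) x + v·t²: x [L] and v·t² [L T] — different dimensions cannot be added/subtracted ✗
(B) ma + F: ma [L M T^-2] and F [L M T^-2] — same dimensions ✓
(C) v₁ + v₂: v₁ [L T^-1] and v₂ [L T^-1] — same dimensions ✓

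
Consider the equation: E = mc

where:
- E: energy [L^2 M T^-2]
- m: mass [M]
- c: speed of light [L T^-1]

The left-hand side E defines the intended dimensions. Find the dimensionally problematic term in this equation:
The right-hand side term mc

E has dimensions [L^2 M T^-2], but mc has dimensions [L M T^-1], so the term mc is dimensionally wrong for E.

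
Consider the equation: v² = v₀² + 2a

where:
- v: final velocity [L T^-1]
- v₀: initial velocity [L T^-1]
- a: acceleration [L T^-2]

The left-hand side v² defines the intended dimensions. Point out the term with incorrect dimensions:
The term 2a

Checking each RHS term against the LHS:
- v₀²: [L^2 T^-2] — matches v² [L^2 T^-2] ✓
- 2a: [L T^-2] — does NOT match v² [L^2 T^-2] ✗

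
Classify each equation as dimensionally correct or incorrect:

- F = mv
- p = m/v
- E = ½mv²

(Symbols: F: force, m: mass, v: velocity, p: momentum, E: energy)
Dimensionally correct: E = ½mv²
Dimensionally incorrect: F = mv, p = m/v
Ordered (correct first, then incorrect): E = ½mv², F = mv, p = m/v

- F = mv: LHS [L M T^-2], RHS [L M T^-1] → incorrect ✗
- p = m/v: LHS [L M T^-1], RHS [L^-1 M T] → incorrect ✗
- E = ½mv²: LHS [L^2 M T^-2], RHS [L^2 M T^-2] → correct ✓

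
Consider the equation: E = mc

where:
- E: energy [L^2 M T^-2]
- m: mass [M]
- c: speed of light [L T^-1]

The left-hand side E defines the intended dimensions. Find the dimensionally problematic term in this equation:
The right-hand side term mc

E has dimensions [L^2 M T^-2], but mc has dimensions [L M T^-1], so the term mc is dimensionally wrong for E.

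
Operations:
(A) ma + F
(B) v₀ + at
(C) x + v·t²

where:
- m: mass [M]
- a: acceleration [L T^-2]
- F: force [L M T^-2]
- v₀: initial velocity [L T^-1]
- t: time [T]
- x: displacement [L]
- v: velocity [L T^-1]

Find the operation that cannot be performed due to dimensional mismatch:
(C) x + v·t²

(A) ma + F: ma [L M T^-2] and F [L M T^-2] — same dimensions ✓
(B) v₀ + at: v₀ [L T^-1] and at [L T^-1] — same dimensions ✓
(C) x + v·t²: x [L] and v·t² [L T] — different dimensions cannot be added/subtracted ✗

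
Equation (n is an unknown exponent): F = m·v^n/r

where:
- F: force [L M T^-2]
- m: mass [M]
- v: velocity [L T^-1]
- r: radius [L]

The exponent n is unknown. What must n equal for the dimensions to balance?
n = 2

F has dimensions [L M T^-2]; v has dimensions [L T^-1].
The rest of the RHS has dimensions [L^-1 M], so v^n must supply [L^2 T^-2].
With n = 2: m·v^2/r has dimensions [L M T^-2], matching the LHS ✓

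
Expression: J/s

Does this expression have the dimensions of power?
Yes

The expression J/s has dimensions [L^2 M T^-3], which is exactly power [L^2 M T^-3].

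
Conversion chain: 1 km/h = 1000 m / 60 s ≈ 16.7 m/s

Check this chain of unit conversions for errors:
The chain is incorrect (it contains an error).

Incorrect: 1 h = 3600 s, not 60 s (1 km/h ≈ 0.278 m/s)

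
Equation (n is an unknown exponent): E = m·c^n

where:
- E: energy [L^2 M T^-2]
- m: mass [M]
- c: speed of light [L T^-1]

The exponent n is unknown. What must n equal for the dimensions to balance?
n = 2

E has dimensions [L^2 M T^-2]; c has dimensions [L T^-1].
The rest of the RHS has dimensions [M], so c^n must supply [L^2 T^-2].
With n = 2: m·c^2 has dimensions [L^2 M T^-2], matching the LHS ✓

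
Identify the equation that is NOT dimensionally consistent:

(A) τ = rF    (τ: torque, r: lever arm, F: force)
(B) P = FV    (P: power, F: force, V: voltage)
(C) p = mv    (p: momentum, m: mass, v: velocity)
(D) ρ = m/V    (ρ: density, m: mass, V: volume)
(B) P = FV

The equation (B) P = FV is dimensionally incorrect.

LHS (P): [L^2 M T^-3]
RHS (FV): [I^-1 L^3 M^2 T^-5] ✗

The dimensions do not match. The other three equations balance.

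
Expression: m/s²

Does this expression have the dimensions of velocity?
No

The expression m/s² has dimensions [L T^-2], but velocity has dimensions [L T^-1].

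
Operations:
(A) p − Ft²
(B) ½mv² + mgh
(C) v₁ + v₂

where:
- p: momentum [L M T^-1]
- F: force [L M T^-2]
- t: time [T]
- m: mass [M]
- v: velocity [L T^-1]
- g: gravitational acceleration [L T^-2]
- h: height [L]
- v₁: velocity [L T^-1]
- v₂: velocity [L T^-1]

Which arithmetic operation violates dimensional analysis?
(A) p − Ft²

(A) p − Ft²: p [L M T^-1] and Ft² [L M] — different dimensions cannot be added/subtracted ✗
(B) ½mv² + mgh: ½mv² [L^2 M T^-2] and mgh [L^2 M T^-2] — same dimensions ✓
(C) v₁ + v₂: v₁ [L T^-1] and v₂ [L T^-1] — same dimensions ✓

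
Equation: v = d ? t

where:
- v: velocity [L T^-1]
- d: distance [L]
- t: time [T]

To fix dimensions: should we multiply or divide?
division (÷): v = d ÷ t

v [L T^-1]; d [L]; t [T].
d × t → [L T] ✗
d ÷ t → [L T^-1] ✓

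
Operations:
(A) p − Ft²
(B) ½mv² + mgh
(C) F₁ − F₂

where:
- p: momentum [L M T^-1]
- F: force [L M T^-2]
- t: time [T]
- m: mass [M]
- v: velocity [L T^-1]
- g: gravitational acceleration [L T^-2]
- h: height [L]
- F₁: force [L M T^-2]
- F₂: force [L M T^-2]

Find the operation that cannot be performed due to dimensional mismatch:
(A) p − Ft²

(A) p − Ft²: p [L M T^-1] and Ft² [L M] — different dimensions cannot be added/subtracted ✗
(B) ½mv² + mgh: ½mv² [L^2 M T^-2] and mgh [L^2 M T^-2] — same dimensions ✓
(C) F₁ − F₂: F₁ [L M T^-2] and F₂ [L M T^-2] — same dimensions ✓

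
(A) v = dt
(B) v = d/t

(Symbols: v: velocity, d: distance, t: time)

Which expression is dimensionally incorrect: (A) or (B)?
(A)

(A) v = dt: LHS [L T^-1], RHS [L T] ✗
(B) v = d/t: LHS [L T^-1], RHS [L T^-1] ✓

Expression (A) v = dt is dimensionally incorrect.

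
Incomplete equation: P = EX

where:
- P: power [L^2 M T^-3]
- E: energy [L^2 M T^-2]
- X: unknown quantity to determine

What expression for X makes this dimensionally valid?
X = f (inverse time / frequency (1/t)), dimensions [T^-1]

P has dimensions [L^2 M T^-3]; the rest of the RHS (E) has dimensions [L^2 M T^-2].
So X must have dimensions [T^-1] — X = f (inverse time / frequency (1/t)).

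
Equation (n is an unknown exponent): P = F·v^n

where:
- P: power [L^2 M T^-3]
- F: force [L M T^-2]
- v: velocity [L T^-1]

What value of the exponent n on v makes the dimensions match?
n = 1

P has dimensions [L^2 M T^-3]; v has dimensions [L T^-1].
The rest of the RHS has dimensions [L M T^-2], so v^n must supply [L T^-1].
With n = 1: F·v^1 has dimensions [L^2 M T^-3], matching the LHS ✓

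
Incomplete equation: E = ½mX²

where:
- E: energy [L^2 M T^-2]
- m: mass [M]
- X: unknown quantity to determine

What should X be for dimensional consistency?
X = v (velocity), dimensions [L T^-1]

E has dimensions [L^2 M T^-2]; the rest of the RHS (½m) has dimensions [M].
So X² must have dimensions [L^2 T^-2], i.e. X has dimensions [L T^-1] — X = v (velocity).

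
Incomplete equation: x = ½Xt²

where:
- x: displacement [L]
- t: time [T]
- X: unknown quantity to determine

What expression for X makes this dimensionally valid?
X = a (acceleration), dimensions [L T^-2]

x has dimensions [L]; the rest of the RHS (½ t²) has dimensions [T^2].
So X must have dimensions [L T^-2] — X = a (acceleration).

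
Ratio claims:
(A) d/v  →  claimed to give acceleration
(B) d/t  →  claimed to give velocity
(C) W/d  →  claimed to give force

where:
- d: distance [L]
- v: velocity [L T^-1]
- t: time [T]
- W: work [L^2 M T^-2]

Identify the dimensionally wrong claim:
(A) d/v does not give acceleration

(A) d/v: [T] ≠ acceleration [L T^-2] ✗
(B) d/t: [L T^-1] = velocity [L T^-1] ✓
(C) W/d: [L M T^-2] = force [L M T^-2] ✓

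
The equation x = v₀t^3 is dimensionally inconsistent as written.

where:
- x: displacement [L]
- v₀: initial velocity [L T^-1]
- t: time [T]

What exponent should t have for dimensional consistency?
The exponent of t should be 1: x = v₀t

The LHS x has dimensions [L]; t has dimensions [T].
As written, the RHS v₀t^3 (exponent 3 on t) has dimensions [L T^2], which does not match.
With exponent 1, the RHS v₀t has dimensions [L], matching the LHS.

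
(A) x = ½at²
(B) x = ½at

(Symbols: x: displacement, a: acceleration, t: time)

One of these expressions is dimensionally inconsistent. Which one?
(B)

(A) x = ½at²: LHS [L], RHS [L] ✓
(B) x = ½at: LHS [L], RHS [L T^-1] ✗

Expression (B) x = ½at is dimensionally incorrect.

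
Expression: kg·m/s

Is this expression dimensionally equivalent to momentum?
Yes

The expression kg·m/s has dimensions [L M T^-1], which is exactly momentum [L M T^-1].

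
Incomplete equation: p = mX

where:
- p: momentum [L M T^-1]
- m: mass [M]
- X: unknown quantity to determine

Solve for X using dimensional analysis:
X = v (velocity), dimensions [L T^-1]

p has dimensions [L M T^-1]; the rest of the RHS (m) has dimensions [M].
So X must have dimensions [L T^-1] — X = v (velocity).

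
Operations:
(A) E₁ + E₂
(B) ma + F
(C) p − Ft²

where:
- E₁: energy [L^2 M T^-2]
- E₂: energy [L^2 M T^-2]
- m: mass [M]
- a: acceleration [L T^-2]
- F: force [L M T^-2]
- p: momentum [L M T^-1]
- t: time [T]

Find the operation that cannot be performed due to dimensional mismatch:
(C) p − Ft²

(A) E₁ + E₂: E₁ [L^2 M T^-2] and E₂ [L^2 M T^-2] — same dimensions ✓
(B) ma + F: ma [L M T^-2] and F [L M T^-2] — same dimensions ✓
(C) p − Ft²: p [L M T^-1] and Ft² [L M] — different dimensions cannot be added/subtracted ✗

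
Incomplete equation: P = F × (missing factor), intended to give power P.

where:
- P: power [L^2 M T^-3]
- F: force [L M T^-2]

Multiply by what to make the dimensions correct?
v (velocity), dimensions [L T^-1]

P has dimensions [L^2 M T^-3] and F has dimensions [L M T^-2].
The missing factor must have dimensions [L^2 M T^-3] / [L M T^-2] = [L T^-1], i.e. velocity (v).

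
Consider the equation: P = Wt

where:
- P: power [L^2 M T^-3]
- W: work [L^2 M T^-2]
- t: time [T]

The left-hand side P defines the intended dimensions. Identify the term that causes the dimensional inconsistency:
The right-hand side term Wt

P has dimensions [L^2 M T^-3], but Wt has dimensions [L^2 M T^-1], so the term Wt is dimensionally wrong for P.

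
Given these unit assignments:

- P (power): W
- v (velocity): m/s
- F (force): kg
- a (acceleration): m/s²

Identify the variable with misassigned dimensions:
F

The variable F (force) should have units N, not kg.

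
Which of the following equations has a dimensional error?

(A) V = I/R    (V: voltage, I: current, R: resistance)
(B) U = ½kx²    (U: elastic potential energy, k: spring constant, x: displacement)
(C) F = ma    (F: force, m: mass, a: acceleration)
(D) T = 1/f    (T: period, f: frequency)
(A) V = I/R

The equation (A) V = I/R is dimensionally incorrect.

LHS (V): [I^-1 L^2 M T^-3]
RHS (I/R): [I^3 L^-2 M^-1 T^3] ✗

The dimensions do not match. The other three equations balance.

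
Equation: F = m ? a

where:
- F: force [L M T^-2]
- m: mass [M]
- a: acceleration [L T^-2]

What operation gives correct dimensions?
multiplication (×): F = m × a

F [L M T^-2]; m [M]; a [L T^-2].
m × a → [L M T^-2] ✓
m ÷ a → [L^-1 M T^2] ✗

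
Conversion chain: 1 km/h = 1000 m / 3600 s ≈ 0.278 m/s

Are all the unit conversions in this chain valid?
The chain is correct (no errors).

Correct: 1 km = 1000 m, 1 h = 3600 s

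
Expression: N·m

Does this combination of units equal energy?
Yes

The expression N·m has dimensions [L^2 M T^-2], which is exactly energy [L^2 M T^-2].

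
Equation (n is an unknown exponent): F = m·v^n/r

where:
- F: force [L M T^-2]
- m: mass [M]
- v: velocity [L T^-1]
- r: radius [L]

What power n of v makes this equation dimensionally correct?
n = 2

F has dimensions [L M T^-2]; v has dimensions [L T^-1].
The rest of the RHS has dimensions [L^-1 M], so v^n must supply [L^2 T^-2].
With n = 2: m·v^2/r has dimensions [L M T^-2], matching the LHS ✓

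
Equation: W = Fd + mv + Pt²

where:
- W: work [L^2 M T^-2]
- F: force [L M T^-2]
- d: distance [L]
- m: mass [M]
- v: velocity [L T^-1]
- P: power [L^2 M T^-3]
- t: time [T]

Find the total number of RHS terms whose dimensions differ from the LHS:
2

LHS W: [L^2 M T^-2]
- Fd: [L^2 M T^-2] ✓
- mv: [L M T^-1] ✗
- Pt²: [L^2 M T^-1] ✗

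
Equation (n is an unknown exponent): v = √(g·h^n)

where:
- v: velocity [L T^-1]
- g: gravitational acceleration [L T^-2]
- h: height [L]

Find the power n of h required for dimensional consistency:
n = 1

v has dimensions [L T^-1]; h has dimensions [L].
With n = 1: √(g·h^1) has dimensions [L T^-1], matching the LHS ✓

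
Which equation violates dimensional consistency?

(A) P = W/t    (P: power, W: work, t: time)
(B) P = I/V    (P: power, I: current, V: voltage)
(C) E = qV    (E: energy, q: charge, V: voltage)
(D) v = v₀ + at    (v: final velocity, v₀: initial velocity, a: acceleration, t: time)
(B) P = I/V

The equation (B) P = I/V is dimensionally incorrect.

LHS (P): [L^2 M T^-3]
RHS (I/V): [I^2 L^-2 M^-1 T^3] ✗

The dimensions do not match. The other three equations balance.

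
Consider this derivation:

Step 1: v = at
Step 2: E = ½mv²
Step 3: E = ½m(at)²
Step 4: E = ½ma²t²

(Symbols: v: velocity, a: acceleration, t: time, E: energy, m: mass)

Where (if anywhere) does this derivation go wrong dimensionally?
No step introduces an error — all steps are dimensionally consistent.

Step 1: v = at → LHS [L T^-1], RHS [L T^-1] ✓
Step 2: E = ½mv² → LHS [L^2 M T^-2], RHS [L^2 M T^-2] ✓
Step 3: E = ½m(at)² → LHS [L^2 M T^-2], RHS [L^2 M T^-2] ✓
Step 4: E = ½ma²t² → LHS [L^2 M T^-2], RHS [L^2 M T^-2] ✓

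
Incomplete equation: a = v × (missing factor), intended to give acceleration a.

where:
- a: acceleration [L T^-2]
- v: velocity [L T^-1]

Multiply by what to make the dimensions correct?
1/t (inverse time), dimensions [T^-1]

a has dimensions [L T^-2] and v has dimensions [L T^-1].
The missing factor must have dimensions [L T^-2] / [L T^-1] = [T^-1], i.e. inverse time (1/t).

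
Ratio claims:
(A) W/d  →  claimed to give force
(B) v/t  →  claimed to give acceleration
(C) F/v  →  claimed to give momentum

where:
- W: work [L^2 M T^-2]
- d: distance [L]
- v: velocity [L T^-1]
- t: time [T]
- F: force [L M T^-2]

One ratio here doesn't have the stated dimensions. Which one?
(C) F/v does not give momentum

(A) W/d: [L M T^-2] = force [L M T^-2] ✓
(B) v/t: [L T^-2] = acceleration [L T^-2] ✓
(C) F/v: [M T^-1] ≠ momentum [L M T^-1] ✗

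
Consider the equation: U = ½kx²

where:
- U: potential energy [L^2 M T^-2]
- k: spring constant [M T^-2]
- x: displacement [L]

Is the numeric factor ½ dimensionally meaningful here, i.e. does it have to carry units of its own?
No

U has dimensions [L^2 M T^-2] and kx² already has dimensions [L^2 M T^-2], so the equation balances without ½ contributing any dimensions. ½ is a pure (dimensionless) number; changing or removing it would not affect dimensional consistency.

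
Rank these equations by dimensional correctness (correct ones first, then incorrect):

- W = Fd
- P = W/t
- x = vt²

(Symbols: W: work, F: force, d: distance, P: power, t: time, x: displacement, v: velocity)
Dimensionally correct: W = Fd, P = W/t
Dimensionally incorrect: x = vt²
Ordered (correct first, then incorrect): W = Fd, P = W/t, x = vt²

- W = Fd: LHS [L^2 M T^-2], RHS [L^2 M T^-2] → correct ✓
- P = W/t: LHS [L^2 M T^-3], RHS [L^2 M T^-3] → correct ✓
- x = vt²: LHS [L], RHS [L T] → incorrect ✗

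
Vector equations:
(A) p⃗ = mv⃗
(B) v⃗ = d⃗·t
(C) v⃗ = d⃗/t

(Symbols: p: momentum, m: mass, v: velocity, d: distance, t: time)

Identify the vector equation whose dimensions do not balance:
(B) v⃗ = d⃗·t

(A) p⃗ = mv⃗: LHS [L M T^-1], RHS [L M T^-1] ✓ — mass (scalar) times velocity (vector)
(B) v⃗ = d⃗·t: LHS [L T^-1], RHS [L T] ✗ — velocity is displacement per time; should be d⃗/t
(C) v⃗ = d⃗/t: LHS [L T^-1], RHS [L T^-1] ✓ — displacement (vector) divided by time (scalar)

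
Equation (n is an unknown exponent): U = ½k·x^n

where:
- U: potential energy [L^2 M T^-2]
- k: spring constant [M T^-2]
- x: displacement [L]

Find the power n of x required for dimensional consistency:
n = 2

U has dimensions [L^2 M T^-2]; x has dimensions [L].
The rest of the RHS has dimensions [M T^-2], so x^n must supply [L^2].
With n = 2: ½k·x^2 has dimensions [L^2 M T^-2], matching the LHS ✓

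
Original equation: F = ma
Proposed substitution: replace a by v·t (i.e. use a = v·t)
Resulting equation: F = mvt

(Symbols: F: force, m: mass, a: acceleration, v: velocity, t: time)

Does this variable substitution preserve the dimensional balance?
No

[a] = [L T^-2] and [v·t] = [L]. These differ, so the substitution replaces a quantity by one of different dimensions and the result F = mvt has LHS [L M T^-2] vs RHS [L M] — inconsistent.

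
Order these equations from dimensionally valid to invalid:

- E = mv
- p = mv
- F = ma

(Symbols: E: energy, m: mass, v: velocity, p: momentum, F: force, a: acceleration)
Dimensionally correct: p = mv, F = ma
Dimensionally incorrect: E = mv
Ordered (correct first, then incorrect): p = mv, F = ma, E = mv

- E = mv: LHS [L^2 M T^-2], RHS [L M T^-1] → incorrect ✗
- p = mv: LHS [L M T^-1], RHS [L M T^-1] → correct ✓
- F = ma: LHS [L M T^-2], RHS [L M T^-2] → correct ✓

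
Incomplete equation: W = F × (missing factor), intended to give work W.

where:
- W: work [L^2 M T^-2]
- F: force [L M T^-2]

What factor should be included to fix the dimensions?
d (distance), dimensions [L]

W has dimensions [L^2 M T^-2] and F has dimensions [L M T^-2].
The missing factor must have dimensions [L^2 M T^-2] / [L M T^-2] = [L], i.e. distance (d).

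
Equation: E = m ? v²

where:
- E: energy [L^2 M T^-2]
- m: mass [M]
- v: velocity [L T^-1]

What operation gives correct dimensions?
multiplication (×): E = m × v²

E [L^2 M T^-2]; m [M]; v² [L^2 T^-2].
m × v² → [L^2 M T^-2] ✓
m ÷ v² → [L^-2 M T^2] ✗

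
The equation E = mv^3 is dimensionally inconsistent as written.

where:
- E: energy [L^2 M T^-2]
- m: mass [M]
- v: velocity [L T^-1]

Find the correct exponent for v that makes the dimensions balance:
The exponent of v should be 2: E = mv^2

The LHS E has dimensions [L^2 M T^-2]; v has dimensions [L T^-1].
As written, the RHS mv^3 (exponent 3 on v) has dimensions [L^3 M T^-3], which does not match.
With exponent 2, the RHS mv^2 has dimensions [L^2 M T^-2], matching the LHS.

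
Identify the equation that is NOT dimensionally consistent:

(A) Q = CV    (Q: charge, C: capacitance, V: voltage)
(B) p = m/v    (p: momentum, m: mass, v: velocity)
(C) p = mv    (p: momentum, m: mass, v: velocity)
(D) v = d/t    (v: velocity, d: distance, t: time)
(B) p = m/v

The equation (B) p = m/v is dimensionally incorrect.

LHS (p): [L M T^-1]
RHS (m/v): [L^-1 M T] ✗

The dimensions do not match. The other three equations balance.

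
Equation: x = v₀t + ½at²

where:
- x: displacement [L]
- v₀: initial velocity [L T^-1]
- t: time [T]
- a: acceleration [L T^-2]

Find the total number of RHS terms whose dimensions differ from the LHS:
0

LHS x: [L]
- v₀t: [L] ✓
- ½at²: [L] ✓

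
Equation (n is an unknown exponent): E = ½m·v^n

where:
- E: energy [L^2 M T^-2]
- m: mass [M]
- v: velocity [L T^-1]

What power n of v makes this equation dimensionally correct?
n = 2

E has dimensions [L^2 M T^-2]; v has dimensions [L T^-1].
The rest of the RHS has dimensions [M], so v^n must supply [L^2 T^-2].
With n = 2: ½m·v^2 has dimensions [L^2 M T^-2], matching the LHS ✓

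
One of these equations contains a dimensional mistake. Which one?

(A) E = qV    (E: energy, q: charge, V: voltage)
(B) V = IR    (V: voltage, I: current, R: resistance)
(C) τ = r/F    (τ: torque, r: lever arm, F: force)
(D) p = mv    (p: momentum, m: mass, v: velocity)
(C) τ = r/F

The equation (C) τ = r/F is dimensionally incorrect.

LHS (τ): [L^2 M T^-2]
RHS (r/F): [M^-1 T^2] ✗

The dimensions do not match. The other three equations balance.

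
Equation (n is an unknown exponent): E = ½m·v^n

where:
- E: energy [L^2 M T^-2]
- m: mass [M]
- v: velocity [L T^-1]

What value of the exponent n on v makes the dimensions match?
n = 2

E has dimensions [L^2 M T^-2]; v has dimensions [L T^-1].
The rest of the RHS has dimensions [M], so v^n must supply [L^2 T^-2].
With n = 2: ½m·v^2 has dimensions [L^2 M T^-2], matching the LHS ✓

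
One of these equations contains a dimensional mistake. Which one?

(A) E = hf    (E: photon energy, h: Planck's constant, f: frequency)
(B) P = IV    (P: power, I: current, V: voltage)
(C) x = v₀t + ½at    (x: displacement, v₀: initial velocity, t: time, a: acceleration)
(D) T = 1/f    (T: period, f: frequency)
(C) x = v₀t + ½at

The equation (C) x = v₀t + ½at is dimensionally incorrect.

LHS (x): [L]
RHS terms:
  - v₀t: [L] ✓
  - ½at: [L T^-1] ✗ (does not match LHS)

The dimensions do not match. The other three equations balance.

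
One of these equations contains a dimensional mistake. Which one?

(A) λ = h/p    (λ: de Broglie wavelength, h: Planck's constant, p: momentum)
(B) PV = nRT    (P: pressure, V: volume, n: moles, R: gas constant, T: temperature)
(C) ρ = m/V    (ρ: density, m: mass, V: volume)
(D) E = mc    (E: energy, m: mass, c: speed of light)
(D) E = mc

The equation (D) E = mc is dimensionally incorrect.

LHS (E): [L^2 M T^-2]
RHS (mc): [L M T^-1] ✗

The dimensions do not match. The other three equations balance.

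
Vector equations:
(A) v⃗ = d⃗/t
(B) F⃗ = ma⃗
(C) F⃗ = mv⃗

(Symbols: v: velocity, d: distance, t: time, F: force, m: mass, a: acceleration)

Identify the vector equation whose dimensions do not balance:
(C) F⃗ = mv⃗

(A) v⃗ = d⃗/t: LHS [L T^-1], RHS [L T^-1] ✓ — displacement (vector) divided by time (scalar)
(B) F⃗ = ma⃗: LHS [L M T^-2], RHS [L M T^-2] ✓ — Force and acceleration are vectors, mass is a scalar
(C) F⃗ = mv⃗: LHS [L M T^-2], RHS [L M T^-1] ✗ — mass times velocity is momentum, not force; should be ma⃗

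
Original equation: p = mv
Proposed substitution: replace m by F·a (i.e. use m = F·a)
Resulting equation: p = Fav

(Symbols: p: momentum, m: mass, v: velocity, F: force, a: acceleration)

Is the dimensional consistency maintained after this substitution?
No

[m] = [M] and [F·a] = [L^2 M T^-4]. These differ, so the substitution replaces a quantity by one of different dimensions and the result p = Fav has LHS [L M T^-1] vs RHS [L^3 M T^-5] — inconsistent.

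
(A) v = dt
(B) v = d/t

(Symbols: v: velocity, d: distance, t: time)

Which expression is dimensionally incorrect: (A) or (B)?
(A)

(A) v = dt: LHS [L T^-1], RHS [L T] ✗
(B) v = d/t: LHS [L T^-1], RHS [L T^-1] ✓

Expression (A) v = dt is dimensionally incorrect.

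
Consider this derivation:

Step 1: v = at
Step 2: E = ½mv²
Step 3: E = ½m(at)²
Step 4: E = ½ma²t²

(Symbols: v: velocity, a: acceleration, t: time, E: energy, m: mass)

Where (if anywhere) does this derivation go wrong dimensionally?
No step introduces an error — all steps are dimensionally consistent.

Step 1: v = at → LHS [L T^-1], RHS [L T^-1] ✓
Step 2: E = ½mv² → LHS [L^2 M T^-2], RHS [L^2 M T^-2] ✓
Step 3: E = ½m(at)² → LHS [L^2 M T^-2], RHS [L^2 M T^-2] ✓
Step 4: E = ½ma²t² → LHS [L^2 M T^-2], RHS [L^2 M T^-2] ✓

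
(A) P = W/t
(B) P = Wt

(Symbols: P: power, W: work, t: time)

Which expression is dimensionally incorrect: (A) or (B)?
(B)

(A) P = W/t: LHS [L^2 M T^-3], RHS [L^2 M T^-3] ✓
(B) P = Wt: LHS [L^2 M T^-3], RHS [L^2 M T^-1] ✗

Expression (B) P = Wt is dimensionally incorrect.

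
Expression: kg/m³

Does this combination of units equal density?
Yes

The expression kg/m³ has dimensions [L^-3 M], which is exactly density [L^-3 M].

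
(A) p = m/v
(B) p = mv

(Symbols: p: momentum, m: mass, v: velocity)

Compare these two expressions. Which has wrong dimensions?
(A)

(A) p = m/v: LHS [L M T^-1], RHS [L^-1 M T] ✗
(B) p = mv: LHS [L M T^-1], RHS [L M T^-1] ✓

Expression (A) p = m/v is dimensionally incorrect.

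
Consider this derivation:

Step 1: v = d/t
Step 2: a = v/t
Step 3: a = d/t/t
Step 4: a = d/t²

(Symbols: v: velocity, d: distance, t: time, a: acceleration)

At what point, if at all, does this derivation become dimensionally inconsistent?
No step introduces an error — all steps are dimensionally consistent.

Step 1: v = d/t → LHS [L T^-1], RHS [L T^-1] ✓
Step 2: a = v/t → LHS [L T^-2], RHS [L T^-2] ✓
Step 3: a = d/t/t → LHS [L T^-2], RHS [L T^-2] ✓
Step 4: a = d/t² → LHS [L T^-2], RHS [L T^-2] ✓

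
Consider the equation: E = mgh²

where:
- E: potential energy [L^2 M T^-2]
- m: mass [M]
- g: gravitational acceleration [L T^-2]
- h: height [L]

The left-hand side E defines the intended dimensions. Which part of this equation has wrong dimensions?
The right-hand side term mgh²

E has dimensions [L^2 M T^-2], but mgh² has dimensions [L^3 M T^-2], so the term mgh² is dimensionally wrong for E.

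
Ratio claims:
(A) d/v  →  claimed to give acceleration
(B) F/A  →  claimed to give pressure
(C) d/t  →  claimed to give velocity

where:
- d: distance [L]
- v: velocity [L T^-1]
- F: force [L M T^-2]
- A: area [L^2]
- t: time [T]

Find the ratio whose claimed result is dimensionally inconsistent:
(A) d/v does not give acceleration

(A) d/v: [T] ≠ acceleration [L T^-2] ✗
(B) F/A: [L^-1 M T^-2] = pressure [L^-1 M T^-2] ✓
(C) d/t: [L T^-1] = velocity [L T^-1] ✓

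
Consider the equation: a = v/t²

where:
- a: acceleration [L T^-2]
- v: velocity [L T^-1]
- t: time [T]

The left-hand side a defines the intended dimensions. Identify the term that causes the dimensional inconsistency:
The right-hand side term v/t²

a has dimensions [L T^-2], but v/t² has dimensions [L T^-3], so the term v/t² is dimensionally wrong for a.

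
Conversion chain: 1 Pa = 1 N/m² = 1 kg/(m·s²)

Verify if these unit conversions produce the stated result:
The chain is correct (no errors).

Correct: Pascal is Newton per square meter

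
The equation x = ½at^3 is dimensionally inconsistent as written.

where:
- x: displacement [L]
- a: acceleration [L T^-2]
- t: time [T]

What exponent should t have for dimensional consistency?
The exponent of t should be 2: x = ½at^2

The LHS x has dimensions [L]; t has dimensions [T].
As written, the RHS ½at^3 (exponent 3 on t) has dimensions [L T], which does not match.
With exponent 2, the RHS ½at^2 has dimensions [L], matching the LHS.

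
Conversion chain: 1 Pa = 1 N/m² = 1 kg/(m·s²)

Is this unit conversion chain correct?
The chain is correct (no errors).

Correct: Pascal is Newton per square meter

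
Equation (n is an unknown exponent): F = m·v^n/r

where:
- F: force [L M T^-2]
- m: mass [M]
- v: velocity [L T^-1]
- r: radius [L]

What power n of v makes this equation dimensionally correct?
n = 2

F has dimensions [L M T^-2]; v has dimensions [L T^-1].
The rest of the RHS has dimensions [L^-1 M], so v^n must supply [L^2 T^-2].
With n = 2: m·v^2/r has dimensions [L M T^-2], matching the LHS ✓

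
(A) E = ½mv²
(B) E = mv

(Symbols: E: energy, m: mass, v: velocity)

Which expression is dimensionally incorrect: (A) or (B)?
(B)

(A) E = ½mv²: LHS [L^2 M T^-2], RHS [L^2 M T^-2] ✓
(B) E = mv: LHS [L^2 M T^-2], RHS [L M T^-1] ✗

Expression (B) E = mv is dimensionally incorrect.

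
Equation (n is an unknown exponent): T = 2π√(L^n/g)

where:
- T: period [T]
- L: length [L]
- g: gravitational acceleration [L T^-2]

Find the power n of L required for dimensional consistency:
n = 1

T has dimensions [T]; L has dimensions [L].
With n = 1: 2π√(L^1/g) has dimensions [T], matching the LHS ✓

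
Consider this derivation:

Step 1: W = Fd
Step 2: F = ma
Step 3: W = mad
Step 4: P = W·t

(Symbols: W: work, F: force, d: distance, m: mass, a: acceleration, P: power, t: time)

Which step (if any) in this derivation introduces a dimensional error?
Step 4

Step 1: W = Fd → LHS [L^2 M T^-2], RHS [L^2 M T^-2] ✓
Step 2: F = ma → LHS [L M T^-2], RHS [L M T^-2] ✓
Step 3: W = mad → LHS [L^2 M T^-2], RHS [L^2 M T^-2] ✓
Step 4: P = W·t → LHS [L^2 M T^-3], RHS [L^2 M T^-1] ✗

The first dimensional inconsistency appears in step 4: P = W·t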